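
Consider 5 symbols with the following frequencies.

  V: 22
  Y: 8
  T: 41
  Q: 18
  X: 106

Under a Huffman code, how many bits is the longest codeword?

Merge the two lowest-weight nodes at each step:
merge Y(8) and Q(18): 26
merge V(22) and 26: 48
merge T(41) and 48: 89
merge 89 and X(106): 195
Maximum depth reached is 4.

4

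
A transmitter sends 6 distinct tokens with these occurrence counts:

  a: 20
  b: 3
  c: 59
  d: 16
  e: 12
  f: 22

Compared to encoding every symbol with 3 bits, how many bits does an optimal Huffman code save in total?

Fixed-length: 3 bits × 132 symbols = 396 bits.
Huffman merges:
b(3) + e(12) → 15
15 + d(16) → 31
a(20) + f(22) → 42
31 + 42 → 73
c(59) + 73 → 132
Huffman total = 15 + 31 + 42 + 73 + 132 = 293 bits.
Saving = 396 − 293 = 103 bits.

103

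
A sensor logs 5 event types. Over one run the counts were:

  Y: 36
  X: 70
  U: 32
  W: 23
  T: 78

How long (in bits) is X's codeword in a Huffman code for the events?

Repeatedly merge the two smallest:
W(23) + U(32) → 55
Y(36) + 55 → 91
X(70) + T(78) → 148
91 + 148 → 239
X's leaf is at depth 2, giving a 2-bit codeword.

2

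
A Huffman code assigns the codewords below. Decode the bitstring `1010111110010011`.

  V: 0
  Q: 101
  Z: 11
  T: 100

Read left to right; each codeword is recognised as soon as it completes (prefix code):
  101→Q | 0→V | 11→Z | 11→Z | 100→T | 100→T | 11→Z
Decoded message: QVZZTTZ

QVZZTTZ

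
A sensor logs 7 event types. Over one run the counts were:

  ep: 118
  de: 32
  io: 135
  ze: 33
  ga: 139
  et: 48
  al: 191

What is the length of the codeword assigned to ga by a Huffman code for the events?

Build the tree from the bottom:
de(32) + ze(33) → 65
et(48) + 65 → 113
113 + ep(118) → 231
io(135) + ga(139) → 274
al(191) + 231 → 422
274 + 422 → 696
The subtree containing ga is merged 2 times, so code length = 2.

2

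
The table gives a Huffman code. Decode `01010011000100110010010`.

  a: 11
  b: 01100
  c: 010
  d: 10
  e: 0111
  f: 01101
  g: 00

Read left to right; each codeword is recognised as soon as it completes (prefix code):
  010→c | 10→d | 01100→b | 010→c | 01100→b | 10→d | 010→c
Decoded message: cdbcbdc

cdbcbdc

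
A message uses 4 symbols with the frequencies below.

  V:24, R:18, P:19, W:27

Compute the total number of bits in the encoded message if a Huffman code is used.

176

Greedily combine the two least-frequent nodes:
combine R(18), P(19) → 37
combine V(24), W(27) → 51
combine 37, 51 → 88
Total encoded bits = sum of merged weights = 37 + 51 + 88 = 176.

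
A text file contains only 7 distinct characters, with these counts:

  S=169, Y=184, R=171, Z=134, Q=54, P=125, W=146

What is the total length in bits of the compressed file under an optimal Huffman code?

2765

Build the Huffman tree bottom-up:
combine Q(54), P(125) → 179
combine Z(134), W(146) → 280
combine S(169), R(171) → 340
combine 179, Y(184) → 363
combine 280, 340 → 620
combine 363, 620 → 983
Total encoded bits = sum of merged weights = 179 + 280 + 340 + 363 + 620 + 983 = 2765.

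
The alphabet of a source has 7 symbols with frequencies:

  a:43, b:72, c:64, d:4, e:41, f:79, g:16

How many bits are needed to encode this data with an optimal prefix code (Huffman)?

823

Greedily combine the two least-frequent nodes:
d(4) + g(16) → 20
20 + e(41) → 61
a(43) + 61 → 104
c(64) + b(72) → 136
f(79) + 104 → 183
136 + 183 → 319
The encoded length is the sum of every internal node's weight: 20 + 61 + 104 + 136 + 183 + 319 = 823 bits.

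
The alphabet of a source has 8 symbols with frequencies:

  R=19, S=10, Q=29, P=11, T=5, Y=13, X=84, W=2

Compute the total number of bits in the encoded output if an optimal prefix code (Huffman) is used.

399

Merge the two smallest weights repeatedly:
W(2) + T(5) → 7
7 + S(10) → 17
P(11) + Y(13) → 24
17 + R(19) → 36
24 + Q(29) → 53
36 + 53 → 89
X(84) + 89 → 173
The encoded length is the sum of every internal node's weight: 7 + 17 + 24 + 36 + 53 + 89 + 173 = 399 bits.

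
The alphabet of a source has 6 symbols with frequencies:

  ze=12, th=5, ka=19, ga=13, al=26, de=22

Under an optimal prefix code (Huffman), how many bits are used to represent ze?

4

Repeatedly merge the two smallest:
merge th(5) and ze(12): 17
merge ga(13) and 17: 30
merge ka(19) and de(22): 41
merge al(26) and 30: 56
merge 41 and 56: 97
The subtree containing ze is merged 4 times, so code length = 4.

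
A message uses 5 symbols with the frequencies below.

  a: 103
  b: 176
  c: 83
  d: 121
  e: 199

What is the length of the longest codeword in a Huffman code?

Merge the two lowest-weight nodes at each step:
merge c(83) and a(103): 186
merge d(121) and b(176): 297
merge 186 and e(199): 385
merge 297 and 385: 682
The first pair merged (c, a) ends up deepest, at depth 3.

3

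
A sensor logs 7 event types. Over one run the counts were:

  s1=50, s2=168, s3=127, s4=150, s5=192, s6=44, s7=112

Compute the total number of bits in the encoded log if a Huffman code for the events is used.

Greedily combine the two least-frequent nodes:
s6(44) + s1(50) → 94
94 + s7(112) → 206
s3(127) + s4(150) → 277
s2(168) + s5(192) → 360
206 + 277 → 483
360 + 483 → 843
Each symbol's bit-cost is frequency × depth; summing gives 2263 bits (equivalently 94 + 206 + 277 + 360 + 483 + 843).

2263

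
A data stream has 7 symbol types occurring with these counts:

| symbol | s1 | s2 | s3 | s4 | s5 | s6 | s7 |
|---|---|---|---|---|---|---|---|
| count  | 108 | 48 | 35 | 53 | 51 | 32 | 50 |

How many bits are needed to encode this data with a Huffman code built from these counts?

1023

Build the Huffman tree bottom-up:
s6(32) + s3(35) → 67
s2(48) + s7(50) → 98
s5(51) + s4(53) → 104
67 + 98 → 165
104 + s1(108) → 212
165 + 212 → 377
Each symbol's bit-cost is frequency × depth; summing gives 1023 bits (equivalently 67 + 98 + 104 + 165 + 212 + 377).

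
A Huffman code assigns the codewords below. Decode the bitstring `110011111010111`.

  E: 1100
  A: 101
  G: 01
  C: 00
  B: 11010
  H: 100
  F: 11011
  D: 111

EDBD

Read left to right; each codeword is recognised as soon as it completes (prefix code):
  1100→E | 111→D | 11010→B | 111→D
Decoded message: EDBD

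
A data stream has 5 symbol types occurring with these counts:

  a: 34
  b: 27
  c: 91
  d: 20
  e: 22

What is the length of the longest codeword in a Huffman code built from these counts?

Merge the two lowest-weight nodes at each step:
merge d(20) and e(22): 42
merge b(27) and a(34): 61
merge 42 and 61: 103
merge c(91) and 103: 194
The rarest symbols sit at the bottom; the longest codeword is 3 bits.

3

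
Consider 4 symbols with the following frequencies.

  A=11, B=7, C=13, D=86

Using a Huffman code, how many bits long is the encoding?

166

Merge the two smallest weights repeatedly:
B(7) + A(11) → 18
C(13) + 18 → 31
31 + D(86) → 117
Each symbol's bit-cost is frequency × depth; summing gives 166 bits (equivalently 18 + 31 + 117).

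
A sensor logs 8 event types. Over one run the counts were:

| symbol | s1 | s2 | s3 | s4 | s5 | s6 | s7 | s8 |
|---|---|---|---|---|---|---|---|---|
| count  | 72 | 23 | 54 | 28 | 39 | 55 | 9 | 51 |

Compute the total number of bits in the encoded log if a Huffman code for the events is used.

Merge the two smallest weights repeatedly:
combine s7(9), s2(23) → 32
combine s4(28), 32 → 60
combine s5(39), s8(51) → 90
combine s3(54), s6(55) → 109
combine 60, s1(72) → 132
combine 90, 109 → 199
combine 132, 199 → 331
The encoded length is the sum of every internal node's weight: 32 + 60 + 90 + 109 + 132 + 199 + 331 = 953 bits.

953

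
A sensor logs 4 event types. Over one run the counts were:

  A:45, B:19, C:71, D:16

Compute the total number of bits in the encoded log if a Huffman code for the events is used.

266

Merge the two smallest weights repeatedly:
D(16) + B(19) → 35
35 + A(45) → 80
C(71) + 80 → 151
Total encoded bits = sum of merged weights = 35 + 80 + 151 = 266.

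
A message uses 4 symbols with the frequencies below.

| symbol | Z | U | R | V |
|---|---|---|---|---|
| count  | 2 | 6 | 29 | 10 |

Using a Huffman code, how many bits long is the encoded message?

73

Merge the two smallest weights repeatedly:
combine Z(2), U(6) → 8
combine 8, V(10) → 18
combine 18, R(29) → 47
Each symbol's bit-cost is frequency × depth; summing gives 73 bits (equivalently 8 + 18 + 47).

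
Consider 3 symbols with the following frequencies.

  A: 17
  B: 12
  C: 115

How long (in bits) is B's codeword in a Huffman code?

2

Huffman merges, smallest pair first:
combine B(12), A(17) → 29
combine 29, C(115) → 144
B's leaf is at depth 2, giving a 2-bit codeword.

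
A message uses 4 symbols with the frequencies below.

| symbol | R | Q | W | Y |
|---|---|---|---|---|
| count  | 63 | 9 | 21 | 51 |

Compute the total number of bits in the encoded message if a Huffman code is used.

255

Build the Huffman tree bottom-up:
Q(9) + W(21) → 30
30 + Y(51) → 81
R(63) + 81 → 144
The encoded length is the sum of every internal node's weight: 30 + 81 + 144 = 255 bits.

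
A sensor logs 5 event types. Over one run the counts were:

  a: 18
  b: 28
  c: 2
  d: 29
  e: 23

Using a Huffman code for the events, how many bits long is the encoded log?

Merge the two smallest weights repeatedly:
combine c(2), a(18) → 20
combine 20, e(23) → 43
combine b(28), d(29) → 57
combine 43, 57 → 100
Each symbol's bit-cost is frequency × depth; summing gives 220 bits (equivalently 20 + 43 + 57 + 100).

220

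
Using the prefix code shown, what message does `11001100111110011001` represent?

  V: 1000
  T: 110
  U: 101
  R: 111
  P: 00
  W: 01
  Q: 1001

Read left to right; each codeword is recognised as soon as it completes (prefix code):
  110→T | 01→W | 1001→Q | 111→R | 1001→Q | 1001→Q
Decoded message: TWQRQQ

TWQRQQ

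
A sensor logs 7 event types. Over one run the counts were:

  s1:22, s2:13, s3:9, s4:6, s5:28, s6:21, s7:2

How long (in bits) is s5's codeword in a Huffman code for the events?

2

Huffman merges, smallest pair first:
combine s7(2), s4(6) → 8
combine 8, s3(9) → 17
combine s2(13), 17 → 30
combine s6(21), s1(22) → 43
combine s5(28), 30 → 58
combine 43, 58 → 101
The subtree containing s5 is merged 2 times, so code length = 2.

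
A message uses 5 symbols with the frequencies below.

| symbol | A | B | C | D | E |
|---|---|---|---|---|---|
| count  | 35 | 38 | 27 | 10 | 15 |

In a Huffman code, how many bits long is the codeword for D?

Build the tree from the bottom:
D(10) + E(15) → 25
25 + C(27) → 52
A(35) + B(38) → 73
52 + 73 → 125
The subtree containing D is merged 3 times, so code length = 3.

3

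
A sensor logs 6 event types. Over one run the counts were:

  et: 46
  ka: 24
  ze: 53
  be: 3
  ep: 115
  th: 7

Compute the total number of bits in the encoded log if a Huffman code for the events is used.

Merge the two smallest weights repeatedly:
be(3) + th(7) → 10
10 + ka(24) → 34
34 + et(46) → 80
ze(53) + 80 → 133
ep(115) + 133 → 248
Each symbol's bit-cost is frequency × depth; summing gives 505 bits (equivalently 10 + 34 + 80 + 133 + 248).

505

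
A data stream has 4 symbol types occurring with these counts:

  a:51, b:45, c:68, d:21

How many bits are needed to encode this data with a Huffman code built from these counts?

Merge the two smallest weights repeatedly:
merge d(21) and b(45): 66
merge a(51) and 66: 117
merge c(68) and 117: 185
Each symbol's bit-cost is frequency × depth; summing gives 368 bits (equivalently 66 + 117 + 185).

368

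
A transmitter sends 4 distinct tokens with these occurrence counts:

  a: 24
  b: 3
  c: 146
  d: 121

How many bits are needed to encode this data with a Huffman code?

Greedily combine the two least-frequent nodes:
b(3) + a(24) → 27
27 + d(121) → 148
c(146) + 148 → 294
Each symbol's bit-cost is frequency × depth; summing gives 469 bits (equivalently 27 + 148 + 294).

469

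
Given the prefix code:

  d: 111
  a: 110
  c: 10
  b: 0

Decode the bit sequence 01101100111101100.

baabdcab

Read left to right; each codeword is recognised as soon as it completes (prefix code):
  0→b | 110→a | 110→a | 0→b | 111→d | 10→c | 110→a | 0→b
Decoded message: baabdcab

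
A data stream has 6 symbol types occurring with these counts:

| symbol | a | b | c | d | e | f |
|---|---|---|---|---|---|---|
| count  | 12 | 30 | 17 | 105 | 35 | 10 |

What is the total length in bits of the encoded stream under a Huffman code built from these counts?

439

Merge the two smallest weights repeatedly:
merge f(10) and a(12): 22
merge c(17) and 22: 39
merge b(30) and e(35): 65
merge 39 and 65: 104
merge 104 and d(105): 209
Each symbol's bit-cost is frequency × depth; summing gives 439 bits (equivalently 22 + 39 + 65 + 104 + 209).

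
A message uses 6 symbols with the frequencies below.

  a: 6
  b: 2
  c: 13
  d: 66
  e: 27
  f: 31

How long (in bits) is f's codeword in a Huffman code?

Repeatedly merge the two smallest:
b(2) + a(6) → 8
8 + c(13) → 21
21 + e(27) → 48
f(31) + 48 → 79
d(66) + 79 → 145
f sits 2 levels below the root, so its codeword is 2 bits.

2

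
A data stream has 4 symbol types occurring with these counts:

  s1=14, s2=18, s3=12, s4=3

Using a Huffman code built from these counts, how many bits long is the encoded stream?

Merge the two smallest weights repeatedly:
merge s4(3) and s3(12): 15
merge s1(14) and 15: 29
merge s2(18) and 29: 47
The encoded length is the sum of every internal node's weight: 15 + 29 + 47 = 91 bits.

91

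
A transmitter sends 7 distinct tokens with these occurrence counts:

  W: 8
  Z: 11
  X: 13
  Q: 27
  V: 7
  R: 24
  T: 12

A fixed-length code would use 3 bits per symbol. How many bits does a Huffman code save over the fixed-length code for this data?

Fixed-length: 3 bits × 102 symbols = 306 bits.
Huffman merges:
combine V(7), W(8) → 15
combine Z(11), T(12) → 23
combine X(13), 15 → 28
combine 23, R(24) → 47
combine Q(27), 28 → 55
combine 47, 55 → 102
Huffman total = 15 + 23 + 28 + 47 + 55 + 102 = 270 bits.
Saving = 306 − 270 = 36 bits.

36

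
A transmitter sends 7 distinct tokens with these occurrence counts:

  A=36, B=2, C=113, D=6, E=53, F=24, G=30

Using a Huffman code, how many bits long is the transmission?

Greedily combine the two least-frequent nodes:
combine B(2), D(6) → 8
combine 8, F(24) → 32
combine G(30), 32 → 62
combine A(36), E(53) → 89
combine 62, 89 → 151
combine C(113), 151 → 264
Total encoded bits = sum of merged weights = 8 + 32 + 62 + 89 + 151 + 264 = 606.

606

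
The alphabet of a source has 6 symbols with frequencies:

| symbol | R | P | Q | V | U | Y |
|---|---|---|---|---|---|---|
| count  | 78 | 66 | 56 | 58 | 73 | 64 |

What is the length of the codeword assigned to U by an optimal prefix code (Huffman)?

2

Huffman merges, smallest pair first:
Q(56) + V(58) → 114
Y(64) + P(66) → 130
U(73) + R(78) → 151
114 + 130 → 244
151 + 244 → 395
U's leaf is at depth 2, giving a 2-bit codeword.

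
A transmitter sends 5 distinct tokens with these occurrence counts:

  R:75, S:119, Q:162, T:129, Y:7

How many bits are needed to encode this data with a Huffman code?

Merge the two smallest weights repeatedly:
combine Y(7), R(75) → 82
combine 82, S(119) → 201
combine T(129), Q(162) → 291
combine 201, 291 → 492
The encoded length is the sum of every internal node's weight: 82 + 201 + 291 + 492 = 1066 bits.

1066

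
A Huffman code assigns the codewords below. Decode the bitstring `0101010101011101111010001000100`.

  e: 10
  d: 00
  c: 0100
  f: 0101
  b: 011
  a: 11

Read left to right; each codeword is recognised as soon as it completes (prefix code):
  0101→f | 0101→f | 0101→f | 11→a | 011→b | 11→a | 0100→c | 0100→c | 0100→c
Decoded message: fffabaccc

fffabaccc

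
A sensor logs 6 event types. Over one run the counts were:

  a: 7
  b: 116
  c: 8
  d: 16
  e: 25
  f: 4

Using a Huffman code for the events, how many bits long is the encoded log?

Greedily combine the two least-frequent nodes:
f(4) + a(7) → 11
c(8) + 11 → 19
d(16) + 19 → 35
e(25) + 35 → 60
60 + b(116) → 176
Each symbol's bit-cost is frequency × depth; summing gives 301 bits (equivalently 11 + 19 + 35 + 60 + 176).

301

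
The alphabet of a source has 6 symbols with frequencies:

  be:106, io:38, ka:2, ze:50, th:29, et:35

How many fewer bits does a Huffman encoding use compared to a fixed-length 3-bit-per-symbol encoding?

181

Fixed-length: 3 bits × 260 symbols = 780 bits.
Huffman merges:
merge ka(2) and th(29): 31
merge 31 and et(35): 66
merge io(38) and ze(50): 88
merge 66 and 88: 154
merge be(106) and 154: 260
Huffman total = 31 + 66 + 88 + 154 + 260 = 599 bits.
Saving = 780 − 599 = 181 bits.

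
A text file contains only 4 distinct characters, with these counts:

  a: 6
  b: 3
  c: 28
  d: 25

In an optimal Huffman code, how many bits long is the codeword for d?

2

Build the tree from the bottom:
combine b(3), a(6) → 9
combine 9, d(25) → 34
combine c(28), 34 → 62
d sits 2 levels below the root, so its codeword is 2 bits.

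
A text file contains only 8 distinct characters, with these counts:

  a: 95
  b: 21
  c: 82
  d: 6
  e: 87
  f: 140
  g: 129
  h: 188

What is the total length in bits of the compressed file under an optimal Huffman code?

Greedily combine the two least-frequent nodes:
d(6) + b(21) → 27
27 + c(82) → 109
e(87) + a(95) → 182
109 + g(129) → 238
f(140) + 182 → 322
h(188) + 238 → 426
322 + 426 → 748
The encoded length is the sum of every internal node's weight: 27 + 109 + 182 + 238 + 322 + 426 + 748 = 2052 bits.

2052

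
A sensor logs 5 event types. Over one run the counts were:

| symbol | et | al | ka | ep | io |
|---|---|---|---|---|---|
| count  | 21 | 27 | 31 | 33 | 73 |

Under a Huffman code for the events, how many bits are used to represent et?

Build the tree from the bottom:
et(21) + al(27) → 48
ka(31) + ep(33) → 64
48 + 64 → 112
io(73) + 112 → 185
et's leaf is at depth 3, giving a 3-bit codeword.

3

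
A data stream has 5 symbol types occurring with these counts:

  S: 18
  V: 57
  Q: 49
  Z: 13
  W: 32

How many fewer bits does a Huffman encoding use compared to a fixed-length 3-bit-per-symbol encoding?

Fixed-length: 3 bits × 169 symbols = 507 bits.
Huffman merges:
merge Z(13) and S(18): 31
merge 31 and W(32): 63
merge Q(49) and V(57): 106
merge 63 and 106: 169
Huffman total = 31 + 63 + 106 + 169 = 369 bits.
Saving = 507 − 369 = 138 bits.

138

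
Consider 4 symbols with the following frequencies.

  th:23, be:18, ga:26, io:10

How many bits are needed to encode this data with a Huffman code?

Merge the two smallest weights repeatedly:
combine io(10), be(18) → 28
combine th(23), ga(26) → 49
combine 28, 49 → 77
The encoded length is the sum of every internal node's weight: 28 + 49 + 77 = 154 bits.

154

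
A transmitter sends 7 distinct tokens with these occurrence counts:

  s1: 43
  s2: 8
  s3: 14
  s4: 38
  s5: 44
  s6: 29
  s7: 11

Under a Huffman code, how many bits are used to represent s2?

Repeatedly merge the two smallest:
s2(8) + s7(11) → 19
s3(14) + 19 → 33
s6(29) + 33 → 62
s4(38) + s1(43) → 81
s5(44) + 62 → 106
81 + 106 → 187
s2's leaf is at depth 5, giving a 5-bit codeword.

5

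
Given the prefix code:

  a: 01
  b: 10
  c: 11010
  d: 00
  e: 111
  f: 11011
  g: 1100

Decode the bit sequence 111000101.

Read left to right; each codeword is recognised as soon as it completes (prefix code):
  111→e | 00→d | 01→a | 01→a
Decoded message: edaa

edaa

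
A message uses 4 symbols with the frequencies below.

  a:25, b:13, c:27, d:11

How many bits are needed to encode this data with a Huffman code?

149

Build the Huffman tree bottom-up:
merge d(11) and b(13): 24
merge 24 and a(25): 49
merge c(27) and 49: 76
Each symbol's bit-cost is frequency × depth; summing gives 149 bits (equivalently 24 + 49 + 76).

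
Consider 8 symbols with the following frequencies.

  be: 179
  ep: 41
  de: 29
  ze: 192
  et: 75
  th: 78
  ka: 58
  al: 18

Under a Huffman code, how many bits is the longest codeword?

Merge the two lowest-weight nodes at each step:
al(18) + de(29) → 47
ep(41) + 47 → 88
ka(58) + et(75) → 133
th(78) + 88 → 166
133 + 166 → 299
be(179) + ze(192) → 371
299 + 371 → 670
The first pair merged (al, de) ends up deepest, at depth 5.

5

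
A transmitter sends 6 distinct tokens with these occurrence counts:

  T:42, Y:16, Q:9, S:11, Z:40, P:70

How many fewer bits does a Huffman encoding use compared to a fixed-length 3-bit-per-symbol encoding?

132

Fixed-length: 3 bits × 188 symbols = 564 bits.
Huffman merges:
Q(9) + S(11) → 20
Y(16) + 20 → 36
36 + Z(40) → 76
T(42) + P(70) → 112
76 + 112 → 188
Huffman total = 20 + 36 + 76 + 112 + 188 = 432 bits.
Saving = 564 − 432 = 132 bits.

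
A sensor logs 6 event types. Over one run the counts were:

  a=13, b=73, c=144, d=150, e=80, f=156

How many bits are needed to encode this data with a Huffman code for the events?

1484

Build the Huffman tree bottom-up:
merge a(13) and b(73): 86
merge e(80) and 86: 166
merge c(144) and d(150): 294
merge f(156) and 166: 322
merge 294 and 322: 616
Each symbol's bit-cost is frequency × depth; summing gives 1484 bits (equivalently 86 + 166 + 294 + 322 + 616).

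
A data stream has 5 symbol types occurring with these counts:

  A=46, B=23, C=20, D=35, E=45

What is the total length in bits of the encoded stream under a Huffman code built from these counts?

Greedily combine the two least-frequent nodes:
combine C(20), B(23) → 43
combine D(35), 43 → 78
combine E(45), A(46) → 91
combine 78, 91 → 169
Total encoded bits = sum of merged weights = 43 + 78 + 91 + 169 = 381.

381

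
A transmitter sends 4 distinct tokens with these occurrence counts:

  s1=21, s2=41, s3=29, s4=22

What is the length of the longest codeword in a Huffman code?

2

Merge the two lowest-weight nodes at each step:
combine s1(21), s4(22) → 43
combine s3(29), s2(41) → 70
combine 43, 70 → 113
Maximum depth reached is 2.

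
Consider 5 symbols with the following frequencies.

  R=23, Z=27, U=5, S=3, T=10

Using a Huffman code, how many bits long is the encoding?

135

Greedily combine the two least-frequent nodes:
merge S(3) and U(5): 8
merge 8 and T(10): 18
merge 18 and R(23): 41
merge Z(27) and 41: 68
Each symbol's bit-cost is frequency × depth; summing gives 135 bits (equivalently 8 + 18 + 41 + 68).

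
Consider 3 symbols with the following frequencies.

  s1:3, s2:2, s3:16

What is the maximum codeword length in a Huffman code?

Merge the two lowest-weight nodes at each step:
merge s2(2) and s1(3): 5
merge 5 and s3(16): 21
The rarest symbols sit at the bottom; the longest codeword is 2 bits.

2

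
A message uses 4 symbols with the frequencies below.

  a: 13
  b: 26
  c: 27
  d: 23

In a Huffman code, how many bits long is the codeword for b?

Repeatedly merge the two smallest:
combine a(13), d(23) → 36
combine b(26), c(27) → 53
combine 36, 53 → 89
b sits 2 levels below the root, so its codeword is 2 bits.

2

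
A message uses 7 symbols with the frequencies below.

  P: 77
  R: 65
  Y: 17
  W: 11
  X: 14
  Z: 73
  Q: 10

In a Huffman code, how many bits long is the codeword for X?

4

Repeatedly merge the two smallest:
merge Q(10) and W(11): 21
merge X(14) and Y(17): 31
merge 21 and 31: 52
merge 52 and R(65): 117
merge Z(73) and P(77): 150
merge 117 and 150: 267
The subtree containing X is merged 4 times, so code length = 4.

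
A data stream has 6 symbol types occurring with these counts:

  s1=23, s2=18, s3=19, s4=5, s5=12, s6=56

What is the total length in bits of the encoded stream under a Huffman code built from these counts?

304

Greedily combine the two least-frequent nodes:
combine s4(5), s5(12) → 17
combine 17, s2(18) → 35
combine s3(19), s1(23) → 42
combine 35, 42 → 77
combine s6(56), 77 → 133
The encoded length is the sum of every internal node's weight: 17 + 35 + 42 + 77 + 133 = 304 bits.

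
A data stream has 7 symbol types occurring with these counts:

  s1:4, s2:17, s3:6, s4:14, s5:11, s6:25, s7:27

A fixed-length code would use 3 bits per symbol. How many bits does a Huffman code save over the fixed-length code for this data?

42

Fixed-length: 3 bits × 104 symbols = 312 bits.
Huffman merges:
s1(4) + s3(6) → 10
10 + s5(11) → 21
s4(14) + s2(17) → 31
21 + s6(25) → 46
s7(27) + 31 → 58
46 + 58 → 104
Huffman total = 10 + 21 + 31 + 46 + 58 + 104 = 270 bits.
Saving = 312 − 270 = 42 bits.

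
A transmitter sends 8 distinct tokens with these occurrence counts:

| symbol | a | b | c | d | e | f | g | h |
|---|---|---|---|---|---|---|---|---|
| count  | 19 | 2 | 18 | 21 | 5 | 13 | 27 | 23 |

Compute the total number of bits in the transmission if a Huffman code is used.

361

Greedily combine the two least-frequent nodes:
combine b(2), e(5) → 7
combine 7, f(13) → 20
combine c(18), a(19) → 37
combine 20, d(21) → 41
combine h(23), g(27) → 50
combine 37, 41 → 78
combine 50, 78 → 128
Each symbol's bit-cost is frequency × depth; summing gives 361 bits (equivalently 7 + 20 + 37 + 41 + 50 + 78 + 128).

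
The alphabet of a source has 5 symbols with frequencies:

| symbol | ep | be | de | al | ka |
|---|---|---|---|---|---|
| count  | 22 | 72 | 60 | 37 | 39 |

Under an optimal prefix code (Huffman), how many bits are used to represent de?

Repeatedly merge the two smallest:
ep(22) + al(37) → 59
ka(39) + 59 → 98
de(60) + be(72) → 132
98 + 132 → 230
de sits 2 levels below the root, so its codeword is 2 bits.

2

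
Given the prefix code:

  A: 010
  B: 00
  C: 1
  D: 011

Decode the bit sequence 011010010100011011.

DAACBDD

Read left to right; each codeword is recognised as soon as it completes (prefix code):
  011→D | 010→A | 010→A | 1→C | 00→B | 011→D | 011→D
Decoded message: DAACBDD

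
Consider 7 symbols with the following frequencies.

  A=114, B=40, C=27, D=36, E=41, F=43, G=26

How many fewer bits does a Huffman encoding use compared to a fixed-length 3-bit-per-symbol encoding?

114

Fixed-length: 3 bits × 327 symbols = 981 bits.
Huffman merges:
G(26) + C(27) → 53
D(36) + B(40) → 76
E(41) + F(43) → 84
53 + 76 → 129
84 + A(114) → 198
129 + 198 → 327
Huffman total = 53 + 76 + 84 + 129 + 198 + 327 = 867 bits.
Saving = 981 − 867 = 114 bits.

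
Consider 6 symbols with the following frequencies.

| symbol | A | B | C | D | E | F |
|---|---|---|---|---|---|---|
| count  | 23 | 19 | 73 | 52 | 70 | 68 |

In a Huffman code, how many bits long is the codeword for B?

Repeatedly merge the two smallest:
combine B(19), A(23) → 42
combine 42, D(52) → 94
combine F(68), E(70) → 138
combine C(73), 94 → 167
combine 138, 167 → 305
The subtree containing B is merged 4 times, so code length = 4.

4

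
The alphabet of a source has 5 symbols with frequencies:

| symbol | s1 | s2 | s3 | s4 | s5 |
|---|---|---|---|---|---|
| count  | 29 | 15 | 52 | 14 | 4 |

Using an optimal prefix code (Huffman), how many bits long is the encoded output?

Merge the two smallest weights repeatedly:
merge s5(4) and s4(14): 18
merge s2(15) and 18: 33
merge s1(29) and 33: 62
merge s3(52) and 62: 114
Total encoded bits = sum of merged weights = 18 + 33 + 62 + 114 = 227.

227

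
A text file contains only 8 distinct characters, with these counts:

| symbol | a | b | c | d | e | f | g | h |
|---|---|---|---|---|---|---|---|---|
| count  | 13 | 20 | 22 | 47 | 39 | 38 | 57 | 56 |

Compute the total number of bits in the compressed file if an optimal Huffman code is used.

851

Greedily combine the two least-frequent nodes:
combine a(13), b(20) → 33
combine c(22), 33 → 55
combine f(38), e(39) → 77
combine d(47), 55 → 102
combine h(56), g(57) → 113
combine 77, 102 → 179
combine 113, 179 → 292
The encoded length is the sum of every internal node's weight: 33 + 55 + 77 + 102 + 113 + 179 + 292 = 851 bits.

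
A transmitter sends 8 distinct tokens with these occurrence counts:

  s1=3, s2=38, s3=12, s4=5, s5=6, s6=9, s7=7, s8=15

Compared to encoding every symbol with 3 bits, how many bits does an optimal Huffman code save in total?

38

Fixed-length: 3 bits × 95 symbols = 285 bits.
Huffman merges:
s1(3) + s4(5) → 8
s5(6) + s7(7) → 13
8 + s6(9) → 17
s3(12) + 13 → 25
s8(15) + 17 → 32
25 + 32 → 57
s2(38) + 57 → 95
Huffman total = 8 + 13 + 17 + 25 + 32 + 57 + 95 = 247 bits.
Saving = 285 − 247 = 38 bits.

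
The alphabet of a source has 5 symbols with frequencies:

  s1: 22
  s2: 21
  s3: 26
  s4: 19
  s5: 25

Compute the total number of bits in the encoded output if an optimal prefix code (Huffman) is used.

Greedily combine the two least-frequent nodes:
merge s4(19) and s2(21): 40
merge s1(22) and s5(25): 47
merge s3(26) and 40: 66
merge 47 and 66: 113
The encoded length is the sum of every internal node's weight: 40 + 47 + 66 + 113 = 266 bits.

266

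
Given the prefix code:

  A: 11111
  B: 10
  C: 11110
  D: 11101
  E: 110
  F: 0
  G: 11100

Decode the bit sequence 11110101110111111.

Read left to right; each codeword is recognised as soon as it completes (prefix code):
  11110→C | 10→B | 11101→D | 11111→A
Decoded message: CBDA

CBDA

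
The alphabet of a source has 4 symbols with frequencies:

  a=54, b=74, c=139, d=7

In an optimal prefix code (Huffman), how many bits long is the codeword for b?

2

Repeatedly merge the two smallest:
d(7) + a(54) → 61
61 + b(74) → 135
135 + c(139) → 274
b sits 2 levels below the root, so its codeword is 2 bits.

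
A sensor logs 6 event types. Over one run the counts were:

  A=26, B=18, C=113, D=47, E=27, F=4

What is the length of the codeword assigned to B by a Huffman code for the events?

Build the tree from the bottom:
merge F(4) and B(18): 22
merge 22 and A(26): 48
merge E(27) and D(47): 74
merge 48 and 74: 122
merge C(113) and 122: 235
The subtree containing B is merged 4 times, so code length = 4.

4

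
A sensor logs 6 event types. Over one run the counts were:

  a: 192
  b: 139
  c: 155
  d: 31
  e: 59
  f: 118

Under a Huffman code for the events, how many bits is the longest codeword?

4

Merge the two lowest-weight nodes at each step:
combine d(31), e(59) → 90
combine 90, f(118) → 208
combine b(139), c(155) → 294
combine a(192), 208 → 400
combine 294, 400 → 694
Maximum depth reached is 4.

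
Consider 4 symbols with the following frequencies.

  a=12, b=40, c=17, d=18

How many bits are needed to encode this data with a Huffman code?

Merge the two smallest weights repeatedly:
a(12) + c(17) → 29
d(18) + 29 → 47
b(40) + 47 → 87
Total encoded bits = sum of merged weights = 29 + 47 + 87 = 163.

163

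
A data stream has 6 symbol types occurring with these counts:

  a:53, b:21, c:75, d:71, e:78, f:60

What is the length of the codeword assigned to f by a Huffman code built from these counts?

3

Build the tree from the bottom:
merge b(21) and a(53): 74
merge f(60) and d(71): 131
merge 74 and c(75): 149
merge e(78) and 131: 209
merge 149 and 209: 358
f sits 3 levels below the root, so its codeword is 3 bits.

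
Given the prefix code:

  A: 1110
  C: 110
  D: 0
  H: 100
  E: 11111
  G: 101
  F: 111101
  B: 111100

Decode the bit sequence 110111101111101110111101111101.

CFFCFF

Read left to right; each codeword is recognised as soon as it completes (prefix code):
  110→C | 111101→F | 111101→F | 110→C | 111101→F | 111101→F
Decoded message: CFFCFF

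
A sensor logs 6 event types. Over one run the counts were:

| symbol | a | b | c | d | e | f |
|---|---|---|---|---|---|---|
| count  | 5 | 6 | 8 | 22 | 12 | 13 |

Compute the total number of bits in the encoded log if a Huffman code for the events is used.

162

Build the Huffman tree bottom-up:
a(5) + b(6) → 11
c(8) + 11 → 19
e(12) + f(13) → 25
19 + d(22) → 41
25 + 41 → 66
Each symbol's bit-cost is frequency × depth; summing gives 162 bits (equivalently 11 + 19 + 25 + 41 + 66).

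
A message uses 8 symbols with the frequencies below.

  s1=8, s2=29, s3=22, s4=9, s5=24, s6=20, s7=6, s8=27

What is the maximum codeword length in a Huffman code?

5

Merge the two lowest-weight nodes at each step:
combine s7(6), s1(8) → 14
combine s4(9), 14 → 23
combine s6(20), s3(22) → 42
combine 23, s5(24) → 47
combine s8(27), s2(29) → 56
combine 42, 47 → 89
combine 56, 89 → 145
The first pair merged (s7, s1) ends up deepest, at depth 5.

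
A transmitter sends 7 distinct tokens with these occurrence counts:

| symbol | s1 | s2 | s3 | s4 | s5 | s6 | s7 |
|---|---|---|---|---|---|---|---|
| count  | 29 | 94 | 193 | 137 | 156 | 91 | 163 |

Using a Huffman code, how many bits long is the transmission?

2353

Merge the two smallest weights repeatedly:
s1(29) + s6(91) → 120
s2(94) + 120 → 214
s4(137) + s5(156) → 293
s7(163) + s3(193) → 356
214 + 293 → 507
356 + 507 → 863
Total encoded bits = sum of merged weights = 120 + 214 + 293 + 356 + 507 + 863 = 2353.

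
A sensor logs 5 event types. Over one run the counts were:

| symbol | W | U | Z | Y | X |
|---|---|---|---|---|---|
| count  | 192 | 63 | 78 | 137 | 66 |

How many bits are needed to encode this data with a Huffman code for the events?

Build the Huffman tree bottom-up:
merge U(63) and X(66): 129
merge Z(78) and 129: 207
merge Y(137) and W(192): 329
merge 207 and 329: 536
Total encoded bits = sum of merged weights = 129 + 207 + 329 + 536 = 1201.

1201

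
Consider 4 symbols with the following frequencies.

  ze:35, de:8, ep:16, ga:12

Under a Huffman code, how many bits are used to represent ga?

Build the tree from the bottom:
merge de(8) and ga(12): 20
merge ep(16) and 20: 36
merge ze(35) and 36: 71
ga's leaf is at depth 3, giving a 3-bit codeword.

3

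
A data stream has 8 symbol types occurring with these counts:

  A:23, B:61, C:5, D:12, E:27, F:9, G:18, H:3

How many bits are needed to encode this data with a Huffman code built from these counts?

Greedily combine the two least-frequent nodes:
H(3) + C(5) → 8
8 + F(9) → 17
D(12) + 17 → 29
G(18) + A(23) → 41
E(27) + 29 → 56
41 + 56 → 97
B(61) + 97 → 158
The encoded length is the sum of every internal node's weight: 8 + 17 + 29 + 41 + 56 + 97 + 158 = 406 bits.

406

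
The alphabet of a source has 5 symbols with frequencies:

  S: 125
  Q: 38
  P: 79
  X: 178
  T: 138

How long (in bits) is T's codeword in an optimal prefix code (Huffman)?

2

Huffman merges, smallest pair first:
combine Q(38), P(79) → 117
combine 117, S(125) → 242
combine T(138), X(178) → 316
combine 242, 316 → 558
The subtree containing T is merged 2 times, so code length = 2.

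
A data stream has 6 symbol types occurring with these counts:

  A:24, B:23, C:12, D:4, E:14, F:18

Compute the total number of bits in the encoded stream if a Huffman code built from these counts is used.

236

Build the Huffman tree bottom-up:
D(4) + C(12) → 16
E(14) + 16 → 30
F(18) + B(23) → 41
A(24) + 30 → 54
41 + 54 → 95
Total encoded bits = sum of merged weights = 16 + 30 + 41 + 54 + 95 = 236.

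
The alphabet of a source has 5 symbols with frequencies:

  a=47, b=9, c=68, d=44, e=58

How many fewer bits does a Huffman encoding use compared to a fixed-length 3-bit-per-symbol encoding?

Fixed-length: 3 bits × 226 symbols = 678 bits.
Huffman merges:
combine b(9), d(44) → 53
combine a(47), 53 → 100
combine e(58), c(68) → 126
combine 100, 126 → 226
Huffman total = 53 + 100 + 126 + 226 = 505 bits.
Saving = 678 − 505 = 173 bits.

173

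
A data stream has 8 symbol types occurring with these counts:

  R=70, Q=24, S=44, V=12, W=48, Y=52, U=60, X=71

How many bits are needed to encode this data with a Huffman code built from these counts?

1108

Build the Huffman tree bottom-up:
combine V(12), Q(24) → 36
combine 36, S(44) → 80
combine W(48), Y(52) → 100
combine U(60), R(70) → 130
combine X(71), 80 → 151
combine 100, 130 → 230
combine 151, 230 → 381
Total encoded bits = sum of merged weights = 36 + 80 + 100 + 130 + 151 + 230 + 381 = 1108.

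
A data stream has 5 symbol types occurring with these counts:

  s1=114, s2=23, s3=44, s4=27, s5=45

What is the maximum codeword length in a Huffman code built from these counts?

Merge the two lowest-weight nodes at each step:
merge s2(23) and s4(27): 50
merge s3(44) and s5(45): 89
merge 50 and 89: 139
merge s1(114) and 139: 253
The first pair merged (s2, s4) ends up deepest, at depth 3.

3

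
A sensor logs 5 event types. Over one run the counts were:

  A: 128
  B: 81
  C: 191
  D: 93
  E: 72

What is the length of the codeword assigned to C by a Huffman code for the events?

Huffman merges, smallest pair first:
combine E(72), B(81) → 153
combine D(93), A(128) → 221
combine 153, C(191) → 344
combine 221, 344 → 565
C's leaf is at depth 2, giving a 2-bit codeword.

2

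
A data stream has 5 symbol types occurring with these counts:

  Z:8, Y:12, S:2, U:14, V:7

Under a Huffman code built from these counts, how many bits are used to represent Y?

2

Repeatedly merge the two smallest:
combine S(2), V(7) → 9
combine Z(8), 9 → 17
combine Y(12), U(14) → 26
combine 17, 26 → 43
The subtree containing Y is merged 2 times, so code length = 2.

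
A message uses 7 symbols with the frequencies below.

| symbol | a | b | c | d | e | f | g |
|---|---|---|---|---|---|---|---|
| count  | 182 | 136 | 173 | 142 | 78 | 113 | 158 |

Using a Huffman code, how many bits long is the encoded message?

2764

Merge the two smallest weights repeatedly:
merge e(78) and f(113): 191
merge b(136) and d(142): 278
merge g(158) and c(173): 331
merge a(182) and 191: 373
merge 278 and 331: 609
merge 373 and 609: 982
Total encoded bits = sum of merged weights = 191 + 278 + 331 + 373 + 609 + 982 = 2764.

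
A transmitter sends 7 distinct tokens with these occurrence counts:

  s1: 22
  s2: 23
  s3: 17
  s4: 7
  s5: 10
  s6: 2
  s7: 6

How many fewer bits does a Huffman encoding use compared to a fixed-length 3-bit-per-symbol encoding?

Fixed-length: 3 bits × 87 symbols = 261 bits.
Huffman merges:
merge s6(2) and s7(6): 8
merge s4(7) and 8: 15
merge s5(10) and 15: 25
merge s3(17) and s1(22): 39
merge s2(23) and 25: 48
merge 39 and 48: 87
Huffman total = 8 + 15 + 25 + 39 + 48 + 87 = 222 bits.
Saving = 261 − 222 = 39 bits.

39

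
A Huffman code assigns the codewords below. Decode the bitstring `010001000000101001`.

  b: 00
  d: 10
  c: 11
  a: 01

Read left to right; each codeword is recognised as soon as it completes (prefix code):
  01→a | 00→b | 01→a | 00→b | 00→b | 00→b | 10→d | 10→d | 01→a
Decoded message: ababbbdda

ababbbdda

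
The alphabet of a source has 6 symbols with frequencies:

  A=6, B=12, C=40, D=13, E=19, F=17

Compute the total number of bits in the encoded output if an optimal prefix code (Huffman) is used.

259

Greedily combine the two least-frequent nodes:
merge A(6) and B(12): 18
merge D(13) and F(17): 30
merge 18 and E(19): 37
merge 30 and 37: 67
merge C(40) and 67: 107
Total encoded bits = sum of merged weights = 18 + 30 + 37 + 67 + 107 = 259.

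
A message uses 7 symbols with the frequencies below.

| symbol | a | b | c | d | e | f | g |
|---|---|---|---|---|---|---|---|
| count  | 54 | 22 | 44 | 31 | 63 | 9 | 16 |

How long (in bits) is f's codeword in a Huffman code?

4

Build the tree from the bottom:
merge f(9) and g(16): 25
merge b(22) and 25: 47
merge d(31) and c(44): 75
merge 47 and a(54): 101
merge e(63) and 75: 138
merge 101 and 138: 239
The subtree containing f is merged 4 times, so code length = 4.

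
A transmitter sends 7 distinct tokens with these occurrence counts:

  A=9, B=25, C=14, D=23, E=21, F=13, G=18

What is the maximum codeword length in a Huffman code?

Merge the two lowest-weight nodes at each step:
A(9) + F(13) → 22
C(14) + G(18) → 32
E(21) + 22 → 43
D(23) + B(25) → 48
32 + 43 → 75
48 + 75 → 123
The rarest symbols sit at the bottom; the longest codeword is 4 bits.

4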